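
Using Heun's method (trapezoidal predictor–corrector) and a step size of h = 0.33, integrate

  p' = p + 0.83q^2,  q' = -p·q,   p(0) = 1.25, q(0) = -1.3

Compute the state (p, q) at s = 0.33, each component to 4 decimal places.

2.1183, -0.7640

Heun on (p,q): k1 = f(s_n, state_n); k2 = f(s_n + h, state_n + h·k1); state_{n+1} = state_n + (h/2)·(k1 + k2).
0.000000: (1.250000, -1.300000)
  k1 = (2.652700, 1.625000)
  predictor → (2.125391, -0.763750)
  k2 = (2.609542, 1.623267)
  → (2.118270, -0.764036)
(p(0.33), q(0.33)) ≈ (2.1183, -0.7640)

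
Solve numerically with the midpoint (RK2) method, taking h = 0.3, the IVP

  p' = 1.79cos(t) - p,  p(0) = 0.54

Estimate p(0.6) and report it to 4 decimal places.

1.0419

Midpoint: k1 = f(t_n, p_n); k2 = f(t_n + h/2, p_n + (h/2)·k1); p_{n+1} = p_n + h·k2.
t=0.000000, p=0.540000:
  k1 = f(0.000000, 0.540000) = 1.250000
  k2 = f(0.150000, 0.727500) = 1.042400
  p ← 0.540000 + 0.3·1.042400 = 0.852720
t=0.300000, p=0.852720:
  k1 = f(0.300000, 0.852720) = 0.857332
  k2 = f(0.450000, 0.981320) = 0.630480
  p ← 0.852720 + 0.3·0.630480 = 1.041864
p(0.6) ≈ 1.0419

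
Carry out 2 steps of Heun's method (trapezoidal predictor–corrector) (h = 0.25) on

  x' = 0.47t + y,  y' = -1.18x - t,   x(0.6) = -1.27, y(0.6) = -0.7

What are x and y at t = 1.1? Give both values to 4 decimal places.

Heun on (x,y): k1 = f(t_n, state_n); k2 = f(t_n + h, state_n + h·k1); state_{n+1} = state_n + (h/2)·(k1 + k2).
0.600000: (-1.270000, -0.700000)
  k1 = (-0.418000, 0.898600)
  predictor → (-1.374500, -0.475350)
  k2 = (-0.075850, 0.771910)
  → (-1.331731, -0.491186)
0.850000: (-1.331731, -0.491186)
  k1 = (-0.091686, 0.721443)
  predictor → (-1.354653, -0.310826)
  k2 = (0.206174, 0.498490)
  → (-1.317420, -0.338695)
(x(1.1), y(1.1)) ≈ (-1.3174, -0.3387)

-1.3174, -0.3387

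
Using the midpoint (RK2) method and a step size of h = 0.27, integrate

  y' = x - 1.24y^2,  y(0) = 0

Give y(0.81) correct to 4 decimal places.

Midpoint: k1 = f(x_n, y_n); k2 = f(x_n + h/2, y_n + (h/2)·k1); y_{n+1} = y_n + h·k2.
x=0.000000, y=0.000000:
  k1 = f(0.000000, 0.000000) = 0.000000
  k2 = f(0.135000, 0.000000) = 0.135000
  y ← 0.000000 + 0.27·0.135000 = 0.036450
x=0.270000, y=0.036450:
  k1 = f(0.270000, 0.036450) = 0.268353
  k2 = f(0.405000, 0.072678) = 0.398450
  y ← 0.036450 + 0.27·0.398450 = 0.144032
x=0.540000, y=0.144032:
  k1 = f(0.540000, 0.144032) = 0.514276
  k2 = f(0.675000, 0.213459) = 0.618500
  y ← 0.144032 + 0.27·0.618500 = 0.311027
y(0.81) ≈ 0.3110

0.3110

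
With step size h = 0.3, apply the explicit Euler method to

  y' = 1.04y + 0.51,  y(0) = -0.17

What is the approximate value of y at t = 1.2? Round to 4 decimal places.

0.4589

Euler: y_{n+1} = y_n + h·f(t_n, y_n).
t=0.000000, y=-0.170000: f=0.333200 → y ← -0.170000 + 0.3·0.333200 = -0.070040
t=0.300000, y=-0.070040: f=0.437158 → y ← -0.070040 + 0.3·0.437158 = 0.061108
t=0.600000, y=0.061108: f=0.573552 → y ← 0.061108 + 0.3·0.573552 = 0.233173
t=0.900000, y=0.233173: f=0.752500 → y ← 0.233173 + 0.3·0.752500 = 0.458923
y(1.2) ≈ 0.4589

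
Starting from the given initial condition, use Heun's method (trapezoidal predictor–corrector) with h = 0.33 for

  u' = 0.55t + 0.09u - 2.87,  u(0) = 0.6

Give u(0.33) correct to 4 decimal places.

Heun: k1 = f(t_n, u_n); k2 = f(t_n + h, u_n + h·k1); u_{n+1} = u_n + (h/2)·(k1 + k2).
t=0.000000, u=0.600000:
  k1 = f(0.000000, 0.600000) = -2.816000
  k2 = f(0.330000, -0.329280) = -2.718135
  u ← 0.600000 + (0.33/2)·(-2.816000 + (-2.718135)) = -0.313132
u(0.33) ≈ -0.3131

-0.3131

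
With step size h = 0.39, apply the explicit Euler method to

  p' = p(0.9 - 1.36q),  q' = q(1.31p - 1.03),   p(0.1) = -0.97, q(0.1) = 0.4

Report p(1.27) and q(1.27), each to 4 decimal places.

-1.9826, -0.0002

Euler on (p,q): p_{n+1} = p_n + h·p', q_{n+1} = q_n + h·q'.
0.100000: (-0.970000, 0.400000); f=(-0.345320, -0.920280) → (-1.104675, 0.041091)
0.490000: (-1.104675, 0.041091); f=(-0.932474, -0.101787) → (-1.468340, 0.001394)
0.880000: (-1.468340, 0.001394); f=(-1.318722, -0.004117) → (-1.982641, -0.000212)
(p(1.27), q(1.27)) ≈ (-1.9826, -0.0002)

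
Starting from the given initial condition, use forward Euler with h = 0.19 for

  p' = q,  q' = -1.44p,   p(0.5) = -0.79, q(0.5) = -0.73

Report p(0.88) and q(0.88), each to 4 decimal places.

Euler on (p,q): p_{n+1} = p_n + h·p', q_{n+1} = q_n + h·q'.
0.500000: (-0.790000, -0.730000); f=(-0.730000, 1.137600) → (-0.928700, -0.513856)
0.690000: (-0.928700, -0.513856); f=(-0.513856, 1.337328) → (-1.026333, -0.259764)
(p(0.88), q(0.88)) ≈ (-1.0263, -0.2598)

-1.0263, -0.2598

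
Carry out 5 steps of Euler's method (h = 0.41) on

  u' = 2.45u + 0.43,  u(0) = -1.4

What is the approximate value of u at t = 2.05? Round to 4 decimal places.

-39.8020

Euler: u_{n+1} = u_n + h·f(t_n, u_n).
t=0.000000, u=-1.400000: f=-3.000000 → u ← -1.400000 + 0.41·(-3.000000) = -2.630000
t=0.410000, u=-2.630000: f=-6.013500 → u ← -2.630000 + 0.41·(-6.013500) = -5.095535
t=0.820000, u=-5.095535: f=-12.054061 → u ← -5.095535 + 0.41·(-12.054061) = -10.037700
t=1.230000, u=-10.037700: f=-24.162365 → u ← -10.037700 + 0.41·(-24.162365) = -19.944269
t=1.640000, u=-19.944269: f=-48.433460 → u ← -19.944269 + 0.41·(-48.433460) = -39.801988
u(2.05) ≈ -39.8020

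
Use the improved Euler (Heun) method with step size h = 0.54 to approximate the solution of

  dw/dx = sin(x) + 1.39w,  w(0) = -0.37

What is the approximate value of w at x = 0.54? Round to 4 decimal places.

Heun: k1 = f(x_n, w_n); k2 = f(x_n + h, w_n + h·k1); w_{n+1} = w_n + (h/2)·(k1 + k2).
x=0.000000, w=-0.370000:
  k1 = f(0.000000, -0.370000) = -0.514300
  k2 = f(0.540000, -0.647722) = -0.386198
  w ← -0.370000 + (0.54/2)·(-0.514300 + (-0.386198)) = -0.613134
w(0.54) ≈ -0.6131

-0.6131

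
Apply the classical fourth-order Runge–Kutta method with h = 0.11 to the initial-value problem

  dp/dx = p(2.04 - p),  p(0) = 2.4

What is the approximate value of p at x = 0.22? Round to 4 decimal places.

2.2560

RK4: k1 = f(x_n, p_n); k2 = f(x_n + h/2, p_n + (h/2)·k1); k3 = f(x_n + h/2, p_n + (h/2)·k2); k4 = f(x_n + h, p_n + h·k3); p_{n+1} = p_n + (h/6)·(k1 + 2k2 + 2k3 + k4).
x=0.000000, p=2.400000:
  k1 = f(0.000000, 2.400000) = -0.864000
  k2 = f(0.055000, 2.352480) = -0.735103
  k3 = f(0.055000, 2.359569) = -0.754046
  k4 = f(0.110000, 2.317055) = -0.641952
  p ← 2.400000 + (0.11/6)·(k1 + 2k2 + 2k3 + k4) = 2.317789
x=0.110000, p=2.317789:
  k1 = f(0.110000, 2.317789) = -0.643856
  k2 = f(0.165000, 2.282377) = -0.553195
  k3 = f(0.165000, 2.287363) = -0.565809
  k4 = f(0.220000, 2.255550) = -0.486183
  p ← 2.317789 + (0.11/6)·(k1 + 2k2 + 2k3 + k4) = 2.256041
p(0.22) ≈ 2.2560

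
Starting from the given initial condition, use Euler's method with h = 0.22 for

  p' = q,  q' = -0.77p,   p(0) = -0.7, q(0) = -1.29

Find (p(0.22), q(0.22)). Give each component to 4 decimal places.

Euler on (p,q): p_{n+1} = p_n + h·p', q_{n+1} = q_n + h·q'.
0.000000: (-0.700000, -1.290000); f=(-1.290000, 0.539000) → (-0.983800, -1.171420)
(p(0.22), q(0.22)) ≈ (-0.9838, -1.1714)

-0.9838, -1.1714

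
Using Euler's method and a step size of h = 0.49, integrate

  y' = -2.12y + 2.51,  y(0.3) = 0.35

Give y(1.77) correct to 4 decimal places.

1.1840

Euler: y_{n+1} = y_n + h·f(t_n, y_n).
t=0.300000, y=0.350000: f=1.768000 → y ← 0.350000 + 0.49·1.768000 = 1.216320
t=0.790000, y=1.216320: f=-0.068598 → y ← 1.216320 + 0.49·(-0.068598) = 1.182707
t=1.280000, y=1.182707: f=0.002662 → y ← 1.182707 + 0.49·0.002662 = 1.184011
y(1.77) ≈ 1.1840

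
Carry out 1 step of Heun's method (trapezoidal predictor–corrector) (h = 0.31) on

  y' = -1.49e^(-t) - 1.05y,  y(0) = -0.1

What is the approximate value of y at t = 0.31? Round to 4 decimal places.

-0.3979

Heun: k1 = f(t_n, y_n); k2 = f(t_n + h, y_n + h·k1); y_{n+1} = y_n + (h/2)·(k1 + k2).
t=0.000000, y=-0.100000:
  k1 = f(0.000000, -0.100000) = -1.385000
  k2 = f(0.310000, -0.529350) = -0.537018
  y ← -0.100000 + (0.31/2)·(-1.385000 + (-0.537018)) = -0.397913
y(0.31) ≈ -0.3979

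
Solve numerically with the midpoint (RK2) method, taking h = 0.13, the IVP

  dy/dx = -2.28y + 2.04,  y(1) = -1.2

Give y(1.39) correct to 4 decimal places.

Midpoint: k1 = f(x_n, y_n); k2 = f(x_n + h/2, y_n + (h/2)·k1); y_{n+1} = y_n + h·k2.
x=1.000000, y=-1.200000:
  k1 = f(1.000000, -1.200000) = 4.776000
  k2 = f(1.065000, -0.889560) = 4.068197
  y ← -1.200000 + 0.13·4.068197 = -0.671134
x=1.130000, y=-0.671134:
  k1 = f(1.130000, -0.671134) = 3.570186
  k2 = f(1.195000, -0.439072) = 3.041085
  y ← -0.671134 + 0.13·3.041085 = -0.275793
x=1.260000, y=-0.275793:
  k1 = f(1.260000, -0.275793) = 2.668809
  k2 = f(1.325000, -0.102321) = 2.273291
  y ← -0.275793 + 0.13·2.273291 = 0.019734
y(1.39) ≈ 0.0197

0.0197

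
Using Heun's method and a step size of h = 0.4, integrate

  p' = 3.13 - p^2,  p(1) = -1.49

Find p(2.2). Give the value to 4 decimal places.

Heun: k1 = f(t_n, p_n); k2 = f(t_n + h, p_n + h·k1); p_{n+1} = p_n + (h/2)·(k1 + k2).
t=1.000000, p=-1.490000:
  k1 = f(1.000000, -1.490000) = 0.909900
  k2 = f(1.400000, -1.126040) = 1.862034
  p ← -1.490000 + (0.4/2)·(0.909900 + 1.862034) = -0.935613
t=1.400000, p=-0.935613:
  k1 = f(1.400000, -0.935613) = 2.254628
  k2 = f(1.800000, -0.033762) = 3.128860
  p ← -0.935613 + (0.4/2)·(2.254628 + 3.128860) = 0.141084
t=1.800000, p=0.141084:
  k1 = f(1.800000, 0.141084) = 3.110095
  k2 = f(2.200000, 1.385122) = 1.211436
  p ← 0.141084 + (0.4/2)·(3.110095 + 1.211436) = 1.005391
p(2.2) ≈ 1.0054

1.0054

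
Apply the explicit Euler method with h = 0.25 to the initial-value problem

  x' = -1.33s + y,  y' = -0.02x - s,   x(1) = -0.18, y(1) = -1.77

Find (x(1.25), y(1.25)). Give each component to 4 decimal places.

Euler on (x,y): x_{n+1} = x_n + h·x', y_{n+1} = y_n + h·y'.
1.000000: (-0.180000, -1.770000); f=(-3.100000, -0.996400) → (-0.955000, -2.019100)
(x(1.25), y(1.25)) ≈ (-0.9550, -2.0191)

-0.9550, -2.0191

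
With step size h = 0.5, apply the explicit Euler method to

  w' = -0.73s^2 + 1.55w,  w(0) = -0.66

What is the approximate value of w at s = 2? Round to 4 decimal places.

-8.3081

Euler: w_{n+1} = w_n + h·f(s_n, w_n).
s=0.000000, w=-0.660000: f=-1.023000 → w ← -0.660000 + 0.5·(-1.023000) = -1.171500
s=0.500000, w=-1.171500: f=-1.998325 → w ← -1.171500 + 0.5·(-1.998325) = -2.170662
s=1.000000, w=-2.170662: f=-4.094527 → w ← -2.170662 + 0.5·(-4.094527) = -4.217926
s=1.500000, w=-4.217926: f=-8.180285 → w ← -4.217926 + 0.5·(-8.180285) = -8.308069
w(2) ≈ -8.3081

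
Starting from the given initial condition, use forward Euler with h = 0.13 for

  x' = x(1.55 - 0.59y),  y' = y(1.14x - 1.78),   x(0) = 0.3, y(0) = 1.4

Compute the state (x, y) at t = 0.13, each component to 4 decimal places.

Euler on (x,y): x_{n+1} = x_n + h·x', y_{n+1} = y_n + h·y'.
0.000000: (0.300000, 1.400000); f=(0.217200, -2.013200) → (0.328236, 1.138284)
(x(0.13), y(0.13)) ≈ (0.3282, 1.1383)

0.3282, 1.1383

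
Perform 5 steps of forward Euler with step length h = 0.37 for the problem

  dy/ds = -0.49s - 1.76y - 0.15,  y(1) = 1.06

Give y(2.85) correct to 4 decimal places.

-0.7140

Euler: y_{n+1} = y_n + h·f(s_n, y_n).
s=1.000000, y=1.060000: f=-2.505600 → y ← 1.060000 + 0.37·(-2.505600) = 0.132928
s=1.370000, y=0.132928: f=-1.055253 → y ← 0.132928 + 0.37·(-1.055253) = -0.257516
s=1.740000, y=-0.257516: f=-0.549372 → y ← -0.257516 + 0.37·(-0.549372) = -0.460783
s=2.110000, y=-0.460783: f=-0.372921 → y ← -0.460783 + 0.37·(-0.372921) = -0.598764
s=2.480000, y=-0.598764: f=-0.311375 → y ← -0.598764 + 0.37·(-0.311375) = -0.713973
y(2.85) ≈ -0.7140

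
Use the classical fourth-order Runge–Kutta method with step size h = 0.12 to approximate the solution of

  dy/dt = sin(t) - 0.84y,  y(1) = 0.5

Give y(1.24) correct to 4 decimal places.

0.6043

RK4: k1 = f(t_n, y_n); k2 = f(t_n + h/2, y_n + (h/2)·k1); k3 = f(t_n + h/2, y_n + (h/2)·k2); k4 = f(t_n + h, y_n + h·k3); y_{n+1} = y_n + (h/6)·(k1 + 2k2 + 2k3 + k4).
t=1.000000, y=0.500000:
  k1 = f(1.000000, 0.500000) = 0.421471
  k2 = f(1.060000, 0.525288) = 0.431113
  k3 = f(1.060000, 0.525867) = 0.430627
  k4 = f(1.120000, 0.551675) = 0.436693
  y ← 0.500000 + (0.12/6)·(k1 + 2k2 + 2k3 + k4) = 0.551633
t=1.120000, y=0.551633:
  k1 = f(1.120000, 0.551633) = 0.436729
  k2 = f(1.180000, 0.577837) = 0.439223
  k3 = f(1.180000, 0.577986) = 0.439098
  k4 = f(1.240000, 0.604325) = 0.438151
  y ← 0.551633 + (0.12/6)·(k1 + 2k2 + 2k3 + k4) = 0.604263
y(1.24) ≈ 0.6043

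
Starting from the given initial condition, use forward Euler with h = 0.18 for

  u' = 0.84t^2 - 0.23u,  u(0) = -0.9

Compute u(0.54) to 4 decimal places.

-0.7685

Euler: u_{n+1} = u_n + h·f(t_n, u_n).
t=0.000000, u=-0.900000: f=0.207000 → u ← -0.900000 + 0.18·0.207000 = -0.862740
t=0.180000, u=-0.862740: f=0.225646 → u ← -0.862740 + 0.18·0.225646 = -0.822124
t=0.360000, u=-0.822124: f=0.297952 → u ← -0.822124 + 0.18·0.297952 = -0.768492
u(0.54) ≈ -0.7685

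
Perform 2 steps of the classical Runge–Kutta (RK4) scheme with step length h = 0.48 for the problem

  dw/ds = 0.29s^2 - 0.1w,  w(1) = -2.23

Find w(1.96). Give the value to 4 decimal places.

-1.4180

RK4: k1 = f(s_n, w_n); k2 = f(s_n + h/2, w_n + (h/2)·k1); k3 = f(s_n + h/2, w_n + (h/2)·k2); k4 = f(s_n + h, w_n + h·k3); w_{n+1} = w_n + (h/6)·(k1 + 2k2 + 2k3 + k4).
s=1.000000, w=-2.230000:
  k1 = f(1.000000, -2.230000) = 0.513000
  k2 = f(1.240000, -2.106880) = 0.656592
  k3 = f(1.240000, -2.072418) = 0.653146
  k4 = f(1.480000, -1.916490) = 0.826865
  w ← -2.230000 + (0.48/6)·(k1 + 2k2 + 2k3 + k4) = -1.913253
s=1.480000, w=-1.913253:
  k1 = f(1.480000, -1.913253) = 0.826541
  k2 = f(1.720000, -1.714883) = 1.029424
  k3 = f(1.720000, -1.666191) = 1.024555
  k4 = f(1.960000, -1.421466) = 1.256211
  w ← -1.913253 + (0.48/6)·(k1 + 2k2 + 2k3 + k4) = -1.417996
w(1.96) ≈ -1.4180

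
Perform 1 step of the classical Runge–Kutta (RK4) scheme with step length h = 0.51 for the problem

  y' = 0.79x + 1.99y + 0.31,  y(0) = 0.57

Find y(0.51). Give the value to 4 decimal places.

1.9852

RK4: k1 = f(x_n, y_n); k2 = f(x_n + h/2, y_n + (h/2)·k1); k3 = f(x_n + h/2, y_n + (h/2)·k2); k4 = f(x_n + h, y_n + h·k3); y_{n+1} = y_n + (h/6)·(k1 + 2k2 + 2k3 + k4).
x=0.000000, y=0.570000:
  k1 = f(0.000000, 0.570000) = 1.444300
  k2 = f(0.255000, 0.938296) = 2.378660
  k3 = f(0.255000, 1.176558) = 2.852801
  k4 = f(0.510000, 2.024929) = 4.742508
  y ← 0.570000 + (0.51/6)·(k1 + 2k2 + 2k3 + k4) = 1.985227
y(0.51) ≈ 1.9852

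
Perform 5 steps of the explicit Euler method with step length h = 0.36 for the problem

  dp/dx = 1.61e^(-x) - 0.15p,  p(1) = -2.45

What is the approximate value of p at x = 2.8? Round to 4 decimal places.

Euler: p_{n+1} = p_n + h·f(x_n, p_n).
x=1.000000, p=-2.450000: f=0.959786 → p ← -2.450000 + 0.36·0.959786 = -2.104477
x=1.360000, p=-2.104477: f=0.728895 → p ← -2.104477 + 0.36·0.728895 = -1.842075
x=1.720000, p=-1.842075: f=0.564608 → p ← -1.842075 + 0.36·0.564608 = -1.638816
x=2.080000, p=-1.638816: f=0.446960 → p ← -1.638816 + 0.36·0.446960 = -1.477910
x=2.440000, p=-1.477910: f=0.362016 → p ← -1.477910 + 0.36·0.362016 = -1.347585
p(2.8) ≈ -1.3476

-1.3476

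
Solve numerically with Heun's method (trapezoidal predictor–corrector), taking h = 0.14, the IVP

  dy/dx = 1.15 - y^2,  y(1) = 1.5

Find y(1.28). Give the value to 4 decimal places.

1.2917

Heun: k1 = f(x_n, y_n); k2 = f(x_n + h, y_n + h·k1); y_{n+1} = y_n + (h/2)·(k1 + k2).
x=1.000000, y=1.500000:
  k1 = f(1.000000, 1.500000) = -1.100000
  k2 = f(1.140000, 1.346000) = -0.661716
  y ← 1.500000 + (0.14/2)·(-1.100000 + (-0.661716)) = 1.376680
x=1.140000, y=1.376680:
  k1 = f(1.140000, 1.376680) = -0.745247
  k2 = f(1.280000, 1.272345) = -0.468862
  y ← 1.376680 + (0.14/2)·(-0.745247 + (-0.468862)) = 1.291692
y(1.28) ≈ 1.2917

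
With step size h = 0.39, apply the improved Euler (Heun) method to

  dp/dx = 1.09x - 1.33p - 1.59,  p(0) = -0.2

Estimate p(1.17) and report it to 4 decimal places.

Heun: k1 = f(x_n, p_n); k2 = f(x_n + h, p_n + h·k1); p_{n+1} = p_n + (h/2)·(k1 + k2).
x=0.000000, p=-0.200000:
  k1 = f(0.000000, -0.200000) = -1.324000
  k2 = f(0.390000, -0.716360) = -0.212141
  p ← -0.200000 + (0.39/2)·(-1.324000 + (-0.212141)) = -0.499548
x=0.390000, p=-0.499548:
  k1 = f(0.390000, -0.499548) = -0.500502
  k2 = f(0.780000, -0.694743) = 0.184208
  p ← -0.499548 + (0.39/2)·(-0.500502 + 0.184208) = -0.561225
x=0.780000, p=-0.561225:
  k1 = f(0.780000, -0.561225) = 0.006629
  k2 = f(1.170000, -0.558639) = 0.428290
  p ← -0.561225 + (0.39/2)·(0.006629 + 0.428290) = -0.476415
p(1.17) ≈ -0.4764

-0.4764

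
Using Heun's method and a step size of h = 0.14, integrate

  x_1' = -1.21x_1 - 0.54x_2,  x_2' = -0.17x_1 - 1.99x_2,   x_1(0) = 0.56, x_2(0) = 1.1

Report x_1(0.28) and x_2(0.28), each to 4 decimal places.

0.2976, 0.6218

Heun on (x_1,x_2): k1 = f(t_n, state_n); k2 = f(t_n + h, state_n + h·k1); state_{n+1} = state_n + (h/2)·(k1 + k2).
0.000000: (0.560000, 1.100000)
  k1 = (-1.271600, -2.284200)
  predictor → (0.381976, 0.780212)
  k2 = (-0.883505, -1.617558)
  → (0.409143, 0.826877)
0.140000: (0.409143, 0.826877)
  k1 = (-0.941576, -1.715039)
  predictor → (0.277322, 0.586771)
  k2 = (-0.652416, -1.214820)
  → (0.297563, 0.621787)
(x_1(0.28), x_2(0.28)) ≈ (0.2976, 0.6218)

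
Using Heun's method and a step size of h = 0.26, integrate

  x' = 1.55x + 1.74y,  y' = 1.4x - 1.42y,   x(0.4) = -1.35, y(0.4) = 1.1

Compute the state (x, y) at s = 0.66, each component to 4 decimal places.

Heun on (x,y): k1 = f(s_n, state_n); k2 = f(s_n + h, state_n + h·k1); state_{n+1} = state_n + (h/2)·(k1 + k2).
0.400000: (-1.350000, 1.100000)
  k1 = (-0.178500, -3.452000)
  predictor → (-1.396410, 0.202480)
  k2 = (-1.812120, -2.242496)
  → (-1.608781, 0.359716)
(x(0.66), y(0.66)) ≈ (-1.6088, 0.3597)

-1.6088, 0.3597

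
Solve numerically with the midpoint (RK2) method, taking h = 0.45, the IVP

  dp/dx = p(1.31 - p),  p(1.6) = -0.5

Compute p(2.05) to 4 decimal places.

Midpoint: k1 = f(x_n, p_n); k2 = f(x_n + h/2, p_n + (h/2)·k1); p_{n+1} = p_n + h·k2.
x=1.600000, p=-0.500000:
  k1 = f(1.600000, -0.500000) = -0.905000
  k2 = f(1.825000, -0.703625) = -1.416837
  p ← -0.500000 + 0.45·(-1.416837) = -1.137577
p(2.05) ≈ -1.1376

-1.1376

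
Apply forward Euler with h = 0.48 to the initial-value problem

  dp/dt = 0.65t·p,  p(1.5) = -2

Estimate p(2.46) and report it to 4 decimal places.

-4.7497

Euler: p_{n+1} = p_n + h·f(t_n, p_n).
t=1.500000, p=-2.000000: f=-1.950000 → p ← -2.000000 + 0.48·(-1.950000) = -2.936000
t=1.980000, p=-2.936000: f=-3.778632 → p ← -2.936000 + 0.48·(-3.778632) = -4.749743
p(2.46) ≈ -4.7497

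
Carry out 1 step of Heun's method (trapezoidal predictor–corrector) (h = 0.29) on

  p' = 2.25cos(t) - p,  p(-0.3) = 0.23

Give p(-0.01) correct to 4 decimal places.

Heun: k1 = f(t_n, p_n); k2 = f(t_n + h, p_n + h·k1); p_{n+1} = p_n + (h/2)·(k1 + k2).
t=-0.300000, p=0.230000:
  k1 = f(-0.300000, 0.230000) = 1.919507
  k2 = f(-0.010000, 0.786657) = 1.463230
  p ← 0.230000 + (0.29/2)·(1.919507 + 1.463230) = 0.720497
p(-0.01) ≈ 0.7205

0.7205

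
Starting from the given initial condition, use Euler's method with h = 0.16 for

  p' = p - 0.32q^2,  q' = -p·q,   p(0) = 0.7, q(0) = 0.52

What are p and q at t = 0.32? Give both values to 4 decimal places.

Euler on (p,q): p_{n+1} = p_n + h·p', q_{n+1} = q_n + h·q'.
0.000000: (0.700000, 0.520000); f=(0.613472, -0.364000) → (0.798156, 0.461760)
0.160000: (0.798156, 0.461760); f=(0.729924, -0.368556) → (0.914943, 0.402791)
(p(0.32), q(0.32)) ≈ (0.9149, 0.4028)

0.9149, 0.4028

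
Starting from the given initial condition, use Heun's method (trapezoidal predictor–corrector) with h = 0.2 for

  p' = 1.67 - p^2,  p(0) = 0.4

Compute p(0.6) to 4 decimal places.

1.0207

Heun: k1 = f(x_n, p_n); k2 = f(x_n + h, p_n + h·k1); p_{n+1} = p_n + (h/2)·(k1 + k2).
x=0.000000, p=0.400000:
  k1 = f(0.000000, 0.400000) = 1.510000
  k2 = f(0.200000, 0.702000) = 1.177196
  p ← 0.400000 + (0.2/2)·(1.510000 + 1.177196) = 0.668720
x=0.200000, p=0.668720:
  k1 = f(0.200000, 0.668720) = 1.222814
  k2 = f(0.400000, 0.913282) = 0.835915
  p ← 0.668720 + (0.2/2)·(1.222814 + 0.835915) = 0.874593
x=0.400000, p=0.874593:
  k1 = f(0.400000, 0.874593) = 0.905088
  k2 = f(0.600000, 1.055610) = 0.555687
  p ← 0.874593 + (0.2/2)·(0.905088 + 0.555687) = 1.020670
p(0.6) ≈ 1.0207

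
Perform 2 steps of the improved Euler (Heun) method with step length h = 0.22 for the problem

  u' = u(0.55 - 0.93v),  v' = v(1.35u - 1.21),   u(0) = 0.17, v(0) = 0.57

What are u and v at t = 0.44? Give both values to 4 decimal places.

0.1794, 0.3723

Heun on (u,v): k1 = f(t_n, state_n); k2 = f(t_n + h, state_n + h·k1); state_{n+1} = state_n + (h/2)·(k1 + k2).
0.000000: (0.170000, 0.570000)
  k1 = (0.003383, -0.558885)
  predictor → (0.170744, 0.447045)
  k2 = (0.022922, -0.437879)
  → (0.172894, 0.460356)
0.220000: (0.172894, 0.460356)
  k1 = (0.021070, -0.449581)
  predictor → (0.177529, 0.361448)
  k2 = (0.037965, -0.350726)
  → (0.179387, 0.372322)
(u(0.44), v(0.44)) ≈ (0.1794, 0.3723)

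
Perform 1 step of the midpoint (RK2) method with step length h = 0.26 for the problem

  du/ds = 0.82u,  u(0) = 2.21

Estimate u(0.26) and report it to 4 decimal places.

2.7314

Midpoint: k1 = f(s_n, u_n); k2 = f(s_n + h/2, u_n + (h/2)·k1); u_{n+1} = u_n + h·k2.
s=0.000000, u=2.210000:
  k1 = f(0.000000, 2.210000) = 1.812200
  k2 = f(0.130000, 2.445586) = 2.005381
  u ← 2.210000 + 0.26·2.005381 = 2.731399
u(0.26) ≈ 2.7314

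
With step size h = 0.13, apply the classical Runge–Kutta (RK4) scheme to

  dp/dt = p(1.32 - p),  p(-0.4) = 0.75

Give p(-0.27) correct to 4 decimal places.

0.8048

RK4: k1 = f(t_n, p_n); k2 = f(t_n + h/2, p_n + (h/2)·k1); k3 = f(t_n + h/2, p_n + (h/2)·k2); k4 = f(t_n + h, p_n + h·k3); p_{n+1} = p_n + (h/6)·(k1 + 2k2 + 2k3 + k4).
t=-0.400000, p=0.750000:
  k1 = f(-0.400000, 0.750000) = 0.427500
  k2 = f(-0.335000, 0.777787) = 0.421726
  k3 = f(-0.335000, 0.777412) = 0.421814
  k4 = f(-0.270000, 0.804836) = 0.414623
  p ← 0.750000 + (0.13/6)·(k1 + 2k2 + 2k3 + k4) = 0.804799
p(-0.27) ≈ 0.8048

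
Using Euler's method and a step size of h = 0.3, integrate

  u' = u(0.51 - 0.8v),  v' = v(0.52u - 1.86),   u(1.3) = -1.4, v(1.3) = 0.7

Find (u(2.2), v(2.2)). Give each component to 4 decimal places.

-1.7604, 0.0072

Euler on (u,v): u_{n+1} = u_n + h·u', v_{n+1} = v_n + h·v'.
1.300000: (-1.400000, 0.700000); f=(0.070000, -1.811600) → (-1.379000, 0.156520)
1.600000: (-1.379000, 0.156520); f=(-0.530617, -0.403365) → (-1.538185, 0.035511)
1.900000: (-1.538185, 0.035511); f=(-0.740777, -0.094453) → (-1.760418, 0.007175)
(u(2.2), v(2.2)) ≈ (-1.7604, 0.0072)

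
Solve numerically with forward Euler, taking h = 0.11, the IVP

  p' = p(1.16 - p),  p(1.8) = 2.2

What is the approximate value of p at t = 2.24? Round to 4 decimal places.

Euler: p_{n+1} = p_n + h·f(t_n, p_n).
t=1.800000, p=2.200000: f=-2.288000 → p ← 2.200000 + 0.11·(-2.288000) = 1.948320
t=1.910000, p=1.948320: f=-1.535900 → p ← 1.948320 + 0.11·(-1.535900) = 1.779371
t=2.020000, p=1.779371: f=-1.102091 → p ← 1.779371 + 0.11·(-1.102091) = 1.658141
t=2.130000, p=1.658141: f=-0.825988 → p ← 1.658141 + 0.11·(-0.825988) = 1.567282
p(2.24) ≈ 1.5673

1.5673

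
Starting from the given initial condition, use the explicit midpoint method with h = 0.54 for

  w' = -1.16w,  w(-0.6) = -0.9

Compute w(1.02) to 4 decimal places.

-0.1665

Midpoint: k1 = f(x_n, w_n); k2 = f(x_n + h/2, w_n + (h/2)·k1); w_{n+1} = w_n + h·k2.
x=-0.600000, w=-0.900000:
  k1 = f(-0.600000, -0.900000) = 1.044000
  k2 = f(-0.330000, -0.618120) = 0.717019
  w ← -0.900000 + 0.54·0.717019 = -0.512810
x=-0.060000, w=-0.512810:
  k1 = f(-0.060000, -0.512810) = 0.594859
  k2 = f(0.210000, -0.352198) = 0.408549
  w ← -0.512810 + 0.54·0.408549 = -0.292193
x=0.480000, w=-0.292193:
  k1 = f(0.480000, -0.292193) = 0.338944
  k2 = f(0.750000, -0.200678) = 0.232787
  w ← -0.292193 + 0.54·0.232787 = -0.166488
w(1.02) ≈ -0.1665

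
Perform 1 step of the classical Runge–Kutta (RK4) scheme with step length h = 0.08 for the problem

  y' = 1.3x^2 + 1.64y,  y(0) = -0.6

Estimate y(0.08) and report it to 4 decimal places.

-0.6839

RK4: k1 = f(x_n, y_n); k2 = f(x_n + h/2, y_n + (h/2)·k1); k3 = f(x_n + h/2, y_n + (h/2)·k2); k4 = f(x_n + h, y_n + h·k3); y_{n+1} = y_n + (h/6)·(k1 + 2k2 + 2k3 + k4).
x=0.000000, y=-0.600000:
  k1 = f(0.000000, -0.600000) = -0.984000
  k2 = f(0.040000, -0.639360) = -1.046470
  k3 = f(0.040000, -0.641859) = -1.050568
  k4 = f(0.080000, -0.684045) = -1.113515
  y ← -0.600000 + (0.08/6)·(k1 + 2k2 + 2k3 + k4) = -0.683888
y(0.08) ≈ -0.6839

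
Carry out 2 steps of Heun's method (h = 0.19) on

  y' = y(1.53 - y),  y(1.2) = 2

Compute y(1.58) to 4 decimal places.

Heun: k1 = f(s_n, y_n); k2 = f(s_n + h, y_n + h·k1); y_{n+1} = y_n + (h/2)·(k1 + k2).
s=1.200000, y=2.000000:
  k1 = f(1.200000, 2.000000) = -0.940000
  k2 = f(1.390000, 1.821400) = -0.530756
  y ← 2.000000 + (0.19/2)·(-0.940000 + (-0.530756)) = 1.860278
s=1.390000, y=1.860278:
  k1 = f(1.390000, 1.860278) = -0.614409
  k2 = f(1.580000, 1.743540) = -0.372316
  y ← 1.860278 + (0.19/2)·(-0.614409 + (-0.372316)) = 1.766539
y(1.58) ≈ 1.7665

1.7665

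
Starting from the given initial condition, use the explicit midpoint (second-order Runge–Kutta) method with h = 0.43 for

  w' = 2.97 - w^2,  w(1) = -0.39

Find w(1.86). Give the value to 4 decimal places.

1.3675

Midpoint: k1 = f(x_n, w_n); k2 = f(x_n + h/2, w_n + (h/2)·k1); w_{n+1} = w_n + h·k2.
x=1.000000, w=-0.390000:
  k1 = f(1.000000, -0.390000) = 2.817900
  k2 = f(1.215000, 0.215848) = 2.923409
  w ← -0.390000 + 0.43·2.923409 = 0.867066
x=1.430000, w=0.867066:
  k1 = f(1.430000, 0.867066) = 2.218196
  k2 = f(1.645000, 1.343978) = 1.163722
  w ← 0.867066 + 0.43·1.163722 = 1.367467
w(1.86) ≈ 1.3675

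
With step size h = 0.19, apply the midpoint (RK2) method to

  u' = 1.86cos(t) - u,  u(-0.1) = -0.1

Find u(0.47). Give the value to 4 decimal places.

0.7192

Midpoint: k1 = f(t_n, u_n); k2 = f(t_n + h/2, u_n + (h/2)·k1); u_{n+1} = u_n + h·k2.
t=-0.100000, u=-0.100000:
  k1 = f(-0.100000, -0.100000) = 1.950708
  k2 = f(-0.005000, 0.085317) = 1.774660
  u ← -0.100000 + 0.19·1.774660 = 0.237185
t=0.090000, u=0.237185:
  k1 = f(0.090000, 0.237185) = 1.615287
  k2 = f(0.185000, 0.390638) = 1.437624
  u ← 0.237185 + 0.19·1.437624 = 0.510334
t=0.280000, u=0.510334:
  k1 = f(0.280000, 0.510334) = 1.277229
  k2 = f(0.375000, 0.631671) = 1.099074
  u ← 0.510334 + 0.19·1.099074 = 0.719158
u(0.47) ≈ 0.7192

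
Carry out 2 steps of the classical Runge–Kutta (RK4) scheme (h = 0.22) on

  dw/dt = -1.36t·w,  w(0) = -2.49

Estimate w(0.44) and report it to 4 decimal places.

RK4: k1 = f(t_n, w_n); k2 = f(t_n + h/2, w_n + (h/2)·k1); k3 = f(t_n + h/2, w_n + (h/2)·k2); k4 = f(t_n + h, w_n + h·k3); w_{n+1} = w_n + (h/6)·(k1 + 2k2 + 2k3 + k4).
t=0.000000, w=-2.490000:
  k1 = f(0.000000, -2.490000) = 0.000000
  k2 = f(0.110000, -2.490000) = 0.372504
  k3 = f(0.110000, -2.449025) = 0.366374
  k4 = f(0.220000, -2.409398) = 0.720892
  w ← -2.490000 + (0.22/6)·(k1 + 2k2 + 2k3 + k4) = -2.409383
t=0.220000, w=-2.409383:
  k1 = f(0.220000, -2.409383) = 0.720887
  k2 = f(0.330000, -2.330085) = 1.045742
  k3 = f(0.330000, -2.294351) = 1.029705
  k4 = f(0.440000, -2.182848) = 1.306216
  w ← -2.409383 + (0.22/6)·(k1 + 2k2 + 2k3 + k4) = -2.182856
w(0.44) ≈ -2.1829

-2.1829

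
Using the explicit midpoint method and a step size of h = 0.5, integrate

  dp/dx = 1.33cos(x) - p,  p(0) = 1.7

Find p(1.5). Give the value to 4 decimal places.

Midpoint: k1 = f(x_n, p_n); k2 = f(x_n + h/2, p_n + (h/2)·k1); p_{n+1} = p_n + h·k2.
x=0.000000, p=1.700000:
  k1 = f(0.000000, 1.700000) = -0.370000
  k2 = f(0.250000, 1.607500) = -0.318846
  p ← 1.700000 + 0.5·(-0.318846) = 1.540577
x=0.500000, p=1.540577:
  k1 = f(0.500000, 1.540577) = -0.373392
  k2 = f(0.750000, 1.447229) = -0.474083
  p ← 1.540577 + 0.5·(-0.474083) = 1.303535
x=1.000000, p=1.303535:
  k1 = f(1.000000, 1.303535) = -0.584933
  k2 = f(1.250000, 1.157302) = -0.737923
  p ← 1.303535 + 0.5·(-0.737923) = 0.934574
p(1.5) ≈ 0.9346

0.9346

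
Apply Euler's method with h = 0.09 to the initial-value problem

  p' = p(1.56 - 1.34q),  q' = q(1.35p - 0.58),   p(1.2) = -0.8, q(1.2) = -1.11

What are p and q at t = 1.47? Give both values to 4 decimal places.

-1.5781, -0.6165

Euler on (p,q): p_{n+1} = p_n + h·p', q_{n+1} = q_n + h·q'.
1.200000: (-0.800000, -1.110000); f=(-2.437920, 1.842600) → (-1.019413, -0.944166)
1.290000: (-1.019413, -0.944166); f=(-2.880027, 1.846984) → (-1.278615, -0.777937)
1.380000: (-1.278615, -0.777937); f=(-3.327514, 1.794025) → (-1.578092, -0.616475)
(p(1.47), q(1.47)) ≈ (-1.5781, -0.6165)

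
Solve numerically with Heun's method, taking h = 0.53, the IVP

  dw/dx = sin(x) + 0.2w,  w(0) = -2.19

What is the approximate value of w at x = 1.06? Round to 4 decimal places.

Heun: k1 = f(x_n, w_n); k2 = f(x_n + h, w_n + h·k1); w_{n+1} = w_n + (h/2)·(k1 + k2).
x=0.000000, w=-2.190000:
  k1 = f(0.000000, -2.190000) = -0.438000
  k2 = f(0.530000, -2.422140) = 0.021105
  w ← -2.190000 + (0.53/2)·(-0.438000 + 0.021105) = -2.300477
x=0.530000, w=-2.300477:
  k1 = f(0.530000, -2.300477) = 0.045438
  k2 = f(1.060000, -2.276395) = 0.417076
  w ← -2.300477 + (0.53/2)·(0.045438 + 0.417076) = -2.177911
w(1.06) ≈ -2.1779

-2.1779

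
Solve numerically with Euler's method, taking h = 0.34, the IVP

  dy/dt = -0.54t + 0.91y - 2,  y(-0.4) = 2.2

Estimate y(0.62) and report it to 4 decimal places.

Euler: y_{n+1} = y_n + h·f(t_n, y_n).
t=-0.400000, y=2.200000: f=0.218000 → y ← 2.200000 + 0.34·0.218000 = 2.274120
t=-0.060000, y=2.274120: f=0.101849 → y ← 2.274120 + 0.34·0.101849 = 2.308749
t=0.280000, y=2.308749: f=-0.050239 → y ← 2.308749 + 0.34·(-0.050239) = 2.291668
y(0.62) ≈ 2.2917

2.2917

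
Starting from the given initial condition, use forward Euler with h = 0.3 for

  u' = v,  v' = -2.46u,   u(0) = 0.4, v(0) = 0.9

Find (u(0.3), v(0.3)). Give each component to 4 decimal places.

0.6700, 0.6048

Euler on (u,v): u_{n+1} = u_n + h·u', v_{n+1} = v_n + h·v'.
0.000000: (0.400000, 0.900000); f=(0.900000, -0.984000) → (0.670000, 0.604800)
(u(0.3), v(0.3)) ≈ (0.6700, 0.6048)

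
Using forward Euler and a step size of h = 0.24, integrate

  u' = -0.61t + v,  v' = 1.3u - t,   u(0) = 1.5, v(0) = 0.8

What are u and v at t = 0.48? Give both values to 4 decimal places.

Euler on (u,v): u_{n+1} = u_n + h·u', v_{n+1} = v_n + h·v'.
0.000000: (1.500000, 0.800000); f=(0.800000, 1.950000) → (1.692000, 1.268000)
0.240000: (1.692000, 1.268000); f=(1.121600, 1.959600) → (1.961184, 1.738304)
(u(0.48), v(0.48)) ≈ (1.9612, 1.7383)

1.9612, 1.7383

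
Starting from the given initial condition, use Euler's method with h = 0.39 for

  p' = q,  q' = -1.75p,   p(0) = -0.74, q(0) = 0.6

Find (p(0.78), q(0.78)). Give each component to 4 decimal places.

-0.0750, 1.4504

Euler on (p,q): p_{n+1} = p_n + h·p', q_{n+1} = q_n + h·q'.
0.000000: (-0.740000, 0.600000); f=(0.600000, 1.295000) → (-0.506000, 1.105050)
0.390000: (-0.506000, 1.105050); f=(1.105050, 0.885500) → (-0.075031, 1.450395)
(p(0.78), q(0.78)) ≈ (-0.0750, 1.4504)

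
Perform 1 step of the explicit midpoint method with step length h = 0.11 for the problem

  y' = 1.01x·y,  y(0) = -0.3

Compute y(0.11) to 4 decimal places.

-0.3018

Midpoint: k1 = f(x_n, y_n); k2 = f(x_n + h/2, y_n + (h/2)·k1); y_{n+1} = y_n + h·k2.
x=0.000000, y=-0.300000:
  k1 = f(0.000000, -0.300000) = 0.000000
  k2 = f(0.055000, -0.300000) = -0.016665
  y ← -0.300000 + 0.11·(-0.016665) = -0.301833
y(0.11) ≈ -0.3018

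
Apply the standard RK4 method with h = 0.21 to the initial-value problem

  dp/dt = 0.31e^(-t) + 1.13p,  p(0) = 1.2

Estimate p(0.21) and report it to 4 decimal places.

RK4: k1 = f(t_n, p_n); k2 = f(t_n + h/2, p_n + (h/2)·k1); k3 = f(t_n + h/2, p_n + (h/2)·k2); k4 = f(t_n + h, p_n + h·k3); p_{n+1} = p_n + (h/6)·(k1 + 2k2 + 2k3 + k4).
t=0.000000, p=1.200000:
  k1 = f(0.000000, 1.200000) = 1.666000
  k2 = f(0.105000, 1.374930) = 1.832772
  k3 = f(0.105000, 1.392441) = 1.852559
  k4 = f(0.210000, 1.589037) = 2.046893
  p ← 1.200000 + (0.21/6)·(k1 + 2k2 + 2k3 + k4) = 1.587924
p(0.21) ≈ 1.5879

1.5879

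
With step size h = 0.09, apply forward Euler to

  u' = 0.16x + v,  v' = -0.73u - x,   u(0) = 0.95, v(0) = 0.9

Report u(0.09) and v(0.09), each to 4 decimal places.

Euler on (u,v): u_{n+1} = u_n + h·u', v_{n+1} = v_n + h·v'.
0.000000: (0.950000, 0.900000); f=(0.900000, -0.693500) → (1.031000, 0.837585)
(u(0.09), v(0.09)) ≈ (1.0310, 0.8376)

1.0310, 0.8376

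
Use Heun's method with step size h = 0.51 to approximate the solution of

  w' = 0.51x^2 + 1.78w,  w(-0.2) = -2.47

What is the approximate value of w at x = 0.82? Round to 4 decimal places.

-13.1295

Heun: k1 = f(x_n, w_n); k2 = f(x_n + h, w_n + h·k1); w_{n+1} = w_n + (h/2)·(k1 + k2).
x=-0.200000, w=-2.470000:
  k1 = f(-0.200000, -2.470000) = -4.376200
  k2 = f(0.310000, -4.701862) = -8.320303
  w ← -2.470000 + (0.51/2)·(-4.376200 + (-8.320303)) = -5.707608
x=0.310000, w=-5.707608:
  k1 = f(0.310000, -5.707608) = -10.110532
  k2 = f(0.820000, -10.863980) = -18.994960
  w ← -5.707608 + (0.51/2)·(-10.110532 + (-18.994960)) = -13.129509
w(0.82) ≈ -13.1295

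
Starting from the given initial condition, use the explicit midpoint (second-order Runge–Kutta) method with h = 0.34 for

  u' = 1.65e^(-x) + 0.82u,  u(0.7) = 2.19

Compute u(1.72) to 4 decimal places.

5.8813

Midpoint: k1 = f(x_n, u_n); k2 = f(x_n + h/2, u_n + (h/2)·k1); u_{n+1} = u_n + h·k2.
x=0.700000, u=2.190000:
  k1 = f(0.700000, 2.190000) = 2.615166
  k2 = f(0.870000, 2.634578) = 2.851624
  u ← 2.190000 + 0.34·2.851624 = 3.159552
x=1.040000, u=3.159552:
  k1 = f(1.040000, 3.159552) = 3.174033
  k2 = f(1.210000, 3.699138) = 3.525319
  u ← 3.159552 + 0.34·3.525319 = 4.358161
x=1.380000, u=4.358161:
  k1 = f(1.380000, 4.358161) = 3.988796
  k2 = f(1.550000, 5.036256) = 4.479939
  u ← 4.358161 + 0.34·4.479939 = 5.881340
u(1.72) ≈ 5.8813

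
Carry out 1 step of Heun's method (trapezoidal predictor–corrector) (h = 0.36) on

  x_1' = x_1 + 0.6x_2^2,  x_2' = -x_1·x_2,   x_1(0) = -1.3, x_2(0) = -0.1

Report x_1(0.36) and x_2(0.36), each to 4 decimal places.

-1.8484, -0.1701

Heun on (x_1,x_2): k1 = f(x_n, state_n); k2 = f(x_n + h, state_n + h·k1); state_{n+1} = state_n + (h/2)·(k1 + k2).
0.000000: (-1.300000, -0.100000)
  k1 = (-1.294000, -0.130000)
  predictor → (-1.765840, -0.146800)
  k2 = (-1.752910, -0.259225)
  → (-1.848444, -0.170061)
(x_1(0.36), x_2(0.36)) ≈ (-1.8484, -0.1701)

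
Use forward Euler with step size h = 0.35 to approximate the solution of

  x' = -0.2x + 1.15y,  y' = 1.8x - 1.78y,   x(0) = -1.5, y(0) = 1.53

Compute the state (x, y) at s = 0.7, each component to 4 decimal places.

-0.8728, -0.6297

Euler on (x,y): x_{n+1} = x_n + h·x', y_{n+1} = y_n + h·y'.
0.000000: (-1.500000, 1.530000); f=(2.059500, -5.423400) → (-0.779175, -0.368190)
0.350000: (-0.779175, -0.368190); f=(-0.267584, -0.747137) → (-0.872829, -0.629688)
(x(0.7), y(0.7)) ≈ (-0.8728, -0.6297)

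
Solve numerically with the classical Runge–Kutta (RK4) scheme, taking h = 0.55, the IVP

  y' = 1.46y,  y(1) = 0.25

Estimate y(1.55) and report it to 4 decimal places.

RK4: k1 = f(t_n, y_n); k2 = f(t_n + h/2, y_n + (h/2)·k1); k3 = f(t_n + h/2, y_n + (h/2)·k2); k4 = f(t_n + h, y_n + h·k3); y_{n+1} = y_n + (h/6)·(k1 + 2k2 + 2k3 + k4).
t=1.000000, y=0.250000:
  k1 = f(1.000000, 0.250000) = 0.365000
  k2 = f(1.275000, 0.350375) = 0.511547
  k3 = f(1.275000, 0.390676) = 0.570386
  k4 = f(1.550000, 0.563712) = 0.823020
  y ← 0.250000 + (0.55/6)·(k1 + 2k2 + 2k3 + k4) = 0.557256
y(1.55) ≈ 0.5573

0.5573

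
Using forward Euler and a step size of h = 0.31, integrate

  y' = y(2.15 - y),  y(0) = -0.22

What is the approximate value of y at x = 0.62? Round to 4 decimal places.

-0.6811

Euler: y_{n+1} = y_n + h·f(x_n, y_n).
x=0.000000, y=-0.220000: f=-0.521400 → y ← -0.220000 + 0.31·(-0.521400) = -0.381634
x=0.310000, y=-0.381634: f=-0.966158 → y ← -0.381634 + 0.31·(-0.966158) = -0.681143
y(0.62) ≈ -0.6811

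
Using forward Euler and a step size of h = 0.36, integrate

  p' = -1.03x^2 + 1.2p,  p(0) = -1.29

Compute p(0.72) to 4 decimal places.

Euler: p_{n+1} = p_n + h·f(x_n, p_n).
x=0.000000, p=-1.290000: f=-1.548000 → p ← -1.290000 + 0.36·(-1.548000) = -1.847280
x=0.360000, p=-1.847280: f=-2.350224 → p ← -1.847280 + 0.36·(-2.350224) = -2.693361
p(0.72) ≈ -2.6934

-2.6934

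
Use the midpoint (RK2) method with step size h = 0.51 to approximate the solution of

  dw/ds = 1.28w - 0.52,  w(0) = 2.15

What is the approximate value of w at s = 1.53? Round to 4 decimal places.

Midpoint: k1 = f(s_n, w_n); k2 = f(s_n + h/2, w_n + (h/2)·k1); w_{n+1} = w_n + h·k2.
s=0.000000, w=2.150000:
  k1 = f(0.000000, 2.150000) = 2.232000
  k2 = f(0.255000, 2.719160) = 2.960525
  w ← 2.150000 + 0.51·2.960525 = 3.659868
s=0.510000, w=3.659868:
  k1 = f(0.510000, 3.659868) = 4.164631
  k2 = f(0.765000, 4.721848) = 5.523966
  w ← 3.659868 + 0.51·5.523966 = 6.477090
s=1.020000, w=6.477090:
  k1 = f(1.020000, 6.477090) = 7.770676
  k2 = f(1.275000, 8.458613) = 10.307024
  w ← 6.477090 + 0.51·10.307024 = 11.733673
w(1.53) ≈ 11.7337

11.7337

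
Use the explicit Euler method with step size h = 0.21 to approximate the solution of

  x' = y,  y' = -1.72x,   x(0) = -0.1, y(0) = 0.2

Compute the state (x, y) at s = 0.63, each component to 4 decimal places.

Euler on (x,y): x_{n+1} = x_n + h·x', y_{n+1} = y_n + h·y'.
0.000000: (-0.100000, 0.200000); f=(0.200000, 0.172000) → (-0.058000, 0.236120)
0.210000: (-0.058000, 0.236120); f=(0.236120, 0.099760) → (-0.008415, 0.257070)
0.420000: (-0.008415, 0.257070); f=(0.257070, 0.014473) → (0.045570, 0.260109)
(x(0.63), y(0.63)) ≈ (0.0456, 0.2601)

0.0456, 0.2601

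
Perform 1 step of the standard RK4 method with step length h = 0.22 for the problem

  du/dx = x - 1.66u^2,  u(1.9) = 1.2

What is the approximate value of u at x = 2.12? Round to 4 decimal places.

1.1467

RK4: k1 = f(x_n, u_n); k2 = f(x_n + h/2, u_n + (h/2)·k1); k3 = f(x_n + h/2, u_n + (h/2)·k2); k4 = f(x_n + h, u_n + h·k3); u_{n+1} = u_n + (h/6)·(k1 + 2k2 + 2k3 + k4).
x=1.900000, u=1.200000:
  k1 = f(1.900000, 1.200000) = -0.490400
  k2 = f(2.010000, 1.146056) = -0.170318
  k3 = f(2.010000, 1.181265) = -0.306343
  k4 = f(2.120000, 1.132605) = -0.009437
  u ← 1.200000 + (0.22/6)·(k1 + 2k2 + 2k3 + k4) = 1.146718
u(2.12) ≈ 1.1467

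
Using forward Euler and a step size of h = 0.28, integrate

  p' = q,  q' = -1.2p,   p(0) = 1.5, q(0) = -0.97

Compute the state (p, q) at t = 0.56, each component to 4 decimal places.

Euler on (p,q): p_{n+1} = p_n + h·p', q_{n+1} = q_n + h·q'.
0.000000: (1.500000, -0.970000); f=(-0.970000, -1.800000) → (1.228400, -1.474000)
0.280000: (1.228400, -1.474000); f=(-1.474000, -1.474080) → (0.815680, -1.886742)
(p(0.56), q(0.56)) ≈ (0.8157, -1.8867)

0.8157, -1.8867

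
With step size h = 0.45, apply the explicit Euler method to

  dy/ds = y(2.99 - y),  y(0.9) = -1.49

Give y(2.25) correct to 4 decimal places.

-219.4012

Euler: y_{n+1} = y_n + h·f(s_n, y_n).
s=0.900000, y=-1.490000: f=-6.675200 → y ← -1.490000 + 0.45·(-6.675200) = -4.493840
s=1.350000, y=-4.493840: f=-33.631180 → y ← -4.493840 + 0.45·(-33.631180) = -19.627871
s=1.800000, y=-19.627871: f=-443.940646 → y ← -19.627871 + 0.45·(-443.940646) = -219.401161
y(2.25) ≈ -219.4012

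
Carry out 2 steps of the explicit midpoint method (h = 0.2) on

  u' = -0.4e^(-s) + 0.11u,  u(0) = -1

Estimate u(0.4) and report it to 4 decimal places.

Midpoint: k1 = f(s_n, u_n); k2 = f(s_n + h/2, u_n + (h/2)·k1); u_{n+1} = u_n + h·k2.
s=0.000000, u=-1.000000:
  k1 = f(0.000000, -1.000000) = -0.510000
  k2 = f(0.100000, -1.051000) = -0.477545
  u ← -1.000000 + 0.2·(-0.477545) = -1.095509
s=0.200000, u=-1.095509:
  k1 = f(0.200000, -1.095509) = -0.447998
  k2 = f(0.300000, -1.140309) = -0.421761
  u ← -1.095509 + 0.2·(-0.421761) = -1.179861
u(0.4) ≈ -1.1799

-1.1799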